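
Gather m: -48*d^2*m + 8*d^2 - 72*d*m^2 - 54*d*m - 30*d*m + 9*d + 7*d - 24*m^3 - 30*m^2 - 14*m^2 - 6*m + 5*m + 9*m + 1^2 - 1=8*d^2 + 16*d - 24*m^3 + m^2*(-72*d - 44) + m*(-48*d^2 - 84*d + 8)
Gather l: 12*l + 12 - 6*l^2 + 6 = -6*l^2 + 12*l + 18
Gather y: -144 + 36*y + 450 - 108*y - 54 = 252 - 72*y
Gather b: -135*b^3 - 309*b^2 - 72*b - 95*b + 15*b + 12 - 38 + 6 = -135*b^3 - 309*b^2 - 152*b - 20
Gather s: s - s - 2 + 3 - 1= 0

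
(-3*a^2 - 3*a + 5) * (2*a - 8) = -6*a^3 + 18*a^2 + 34*a - 40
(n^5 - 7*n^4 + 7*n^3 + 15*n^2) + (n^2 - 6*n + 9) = n^5 - 7*n^4 + 7*n^3 + 16*n^2 - 6*n + 9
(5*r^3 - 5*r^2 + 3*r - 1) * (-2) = -10*r^3 + 10*r^2 - 6*r + 2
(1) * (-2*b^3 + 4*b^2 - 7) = -2*b^3 + 4*b^2 - 7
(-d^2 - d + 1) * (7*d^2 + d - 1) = -7*d^4 - 8*d^3 + 7*d^2 + 2*d - 1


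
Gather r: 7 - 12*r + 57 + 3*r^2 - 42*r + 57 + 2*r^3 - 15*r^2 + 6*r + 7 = 2*r^3 - 12*r^2 - 48*r + 128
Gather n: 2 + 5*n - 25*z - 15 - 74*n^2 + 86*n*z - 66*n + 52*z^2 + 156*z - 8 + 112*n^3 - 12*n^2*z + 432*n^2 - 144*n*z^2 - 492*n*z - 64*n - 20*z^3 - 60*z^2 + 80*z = 112*n^3 + n^2*(358 - 12*z) + n*(-144*z^2 - 406*z - 125) - 20*z^3 - 8*z^2 + 211*z - 21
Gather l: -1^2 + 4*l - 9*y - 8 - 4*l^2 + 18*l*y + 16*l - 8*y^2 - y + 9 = -4*l^2 + l*(18*y + 20) - 8*y^2 - 10*y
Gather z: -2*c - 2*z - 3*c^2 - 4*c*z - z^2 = -3*c^2 - 2*c - z^2 + z*(-4*c - 2)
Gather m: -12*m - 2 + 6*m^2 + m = 6*m^2 - 11*m - 2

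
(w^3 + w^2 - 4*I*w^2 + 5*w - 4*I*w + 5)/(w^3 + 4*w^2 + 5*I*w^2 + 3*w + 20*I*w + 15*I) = (w^2 - 4*I*w + 5)/(w^2 + w*(3 + 5*I) + 15*I)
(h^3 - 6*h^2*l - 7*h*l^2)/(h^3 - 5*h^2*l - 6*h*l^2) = (h - 7*l)/(h - 6*l)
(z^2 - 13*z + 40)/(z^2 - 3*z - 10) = (z - 8)/(z + 2)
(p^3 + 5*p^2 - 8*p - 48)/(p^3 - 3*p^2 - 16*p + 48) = (p + 4)/(p - 4)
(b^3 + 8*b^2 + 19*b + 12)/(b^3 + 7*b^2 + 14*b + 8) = (b + 3)/(b + 2)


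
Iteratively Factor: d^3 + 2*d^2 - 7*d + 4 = (d - 1)*(d^2 + 3*d - 4) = (d - 1)*(d + 4)*(d - 1)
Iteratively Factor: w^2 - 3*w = (w)*(w - 3)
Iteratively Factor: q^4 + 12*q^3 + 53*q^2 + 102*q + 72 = (q + 3)*(q^3 + 9*q^2 + 26*q + 24) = (q + 3)*(q + 4)*(q^2 + 5*q + 6) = (q + 2)*(q + 3)*(q + 4)*(q + 3)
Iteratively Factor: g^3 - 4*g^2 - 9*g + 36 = (g - 4)*(g^2 - 9) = (g - 4)*(g + 3)*(g - 3)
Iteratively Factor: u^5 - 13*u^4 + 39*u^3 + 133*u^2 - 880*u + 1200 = (u - 5)*(u^4 - 8*u^3 - u^2 + 128*u - 240) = (u - 5)*(u - 3)*(u^3 - 5*u^2 - 16*u + 80) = (u - 5)*(u - 4)*(u - 3)*(u^2 - u - 20) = (u - 5)*(u - 4)*(u - 3)*(u + 4)*(u - 5)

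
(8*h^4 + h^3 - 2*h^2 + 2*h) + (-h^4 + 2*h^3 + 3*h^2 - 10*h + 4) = 7*h^4 + 3*h^3 + h^2 - 8*h + 4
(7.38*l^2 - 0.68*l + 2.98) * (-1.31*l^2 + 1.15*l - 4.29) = -9.6678*l^4 + 9.3778*l^3 - 36.346*l^2 + 6.3442*l - 12.7842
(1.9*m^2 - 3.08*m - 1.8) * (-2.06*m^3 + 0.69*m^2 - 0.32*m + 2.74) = -3.914*m^5 + 7.6558*m^4 + 0.9748*m^3 + 4.9496*m^2 - 7.8632*m - 4.932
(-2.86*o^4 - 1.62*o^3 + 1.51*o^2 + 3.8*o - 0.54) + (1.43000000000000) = -2.86*o^4 - 1.62*o^3 + 1.51*o^2 + 3.8*o + 0.89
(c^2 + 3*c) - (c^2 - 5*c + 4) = 8*c - 4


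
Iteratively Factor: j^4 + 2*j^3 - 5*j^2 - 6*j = (j)*(j^3 + 2*j^2 - 5*j - 6) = j*(j + 1)*(j^2 + j - 6) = j*(j + 1)*(j + 3)*(j - 2)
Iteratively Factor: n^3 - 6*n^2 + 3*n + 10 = (n - 5)*(n^2 - n - 2) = (n - 5)*(n - 2)*(n + 1)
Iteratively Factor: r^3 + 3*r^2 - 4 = (r - 1)*(r^2 + 4*r + 4) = (r - 1)*(r + 2)*(r + 2)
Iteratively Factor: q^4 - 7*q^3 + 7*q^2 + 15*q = (q + 1)*(q^3 - 8*q^2 + 15*q) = (q - 3)*(q + 1)*(q^2 - 5*q) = q*(q - 3)*(q + 1)*(q - 5)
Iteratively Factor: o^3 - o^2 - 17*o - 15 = (o + 3)*(o^2 - 4*o - 5) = (o - 5)*(o + 3)*(o + 1)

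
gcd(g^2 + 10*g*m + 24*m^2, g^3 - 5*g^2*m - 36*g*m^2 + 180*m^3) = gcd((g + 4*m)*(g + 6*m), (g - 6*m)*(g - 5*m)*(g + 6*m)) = g + 6*m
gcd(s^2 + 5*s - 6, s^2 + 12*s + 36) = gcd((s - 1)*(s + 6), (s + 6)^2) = s + 6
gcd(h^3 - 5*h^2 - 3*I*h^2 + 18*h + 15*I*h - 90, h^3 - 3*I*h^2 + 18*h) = h^2 - 3*I*h + 18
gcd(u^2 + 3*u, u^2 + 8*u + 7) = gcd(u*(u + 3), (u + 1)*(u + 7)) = 1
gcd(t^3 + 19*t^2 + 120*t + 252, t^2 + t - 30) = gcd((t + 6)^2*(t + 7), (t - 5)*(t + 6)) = t + 6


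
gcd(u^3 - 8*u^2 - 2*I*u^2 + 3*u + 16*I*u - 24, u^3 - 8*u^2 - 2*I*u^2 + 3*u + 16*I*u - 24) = u^3 + u^2*(-8 - 2*I) + u*(3 + 16*I) - 24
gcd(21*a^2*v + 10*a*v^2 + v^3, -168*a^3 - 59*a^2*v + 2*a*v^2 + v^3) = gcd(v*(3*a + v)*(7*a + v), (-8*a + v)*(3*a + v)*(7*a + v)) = 21*a^2 + 10*a*v + v^2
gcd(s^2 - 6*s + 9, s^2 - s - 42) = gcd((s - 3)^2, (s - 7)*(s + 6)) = 1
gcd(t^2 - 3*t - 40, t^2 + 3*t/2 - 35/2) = t + 5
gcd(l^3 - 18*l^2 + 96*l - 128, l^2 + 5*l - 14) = l - 2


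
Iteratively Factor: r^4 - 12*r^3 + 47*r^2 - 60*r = (r - 3)*(r^3 - 9*r^2 + 20*r) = (r - 5)*(r - 3)*(r^2 - 4*r) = (r - 5)*(r - 4)*(r - 3)*(r)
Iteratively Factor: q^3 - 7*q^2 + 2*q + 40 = (q - 4)*(q^2 - 3*q - 10) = (q - 5)*(q - 4)*(q + 2)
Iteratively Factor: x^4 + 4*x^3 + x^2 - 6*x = (x - 1)*(x^3 + 5*x^2 + 6*x) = (x - 1)*(x + 3)*(x^2 + 2*x) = x*(x - 1)*(x + 3)*(x + 2)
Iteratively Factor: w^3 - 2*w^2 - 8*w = (w + 2)*(w^2 - 4*w) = w*(w + 2)*(w - 4)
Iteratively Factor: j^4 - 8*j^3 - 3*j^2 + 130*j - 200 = (j - 2)*(j^3 - 6*j^2 - 15*j + 100) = (j - 5)*(j - 2)*(j^2 - j - 20) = (j - 5)*(j - 2)*(j + 4)*(j - 5)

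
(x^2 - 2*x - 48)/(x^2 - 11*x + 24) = (x + 6)/(x - 3)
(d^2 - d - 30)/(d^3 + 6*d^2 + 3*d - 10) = (d - 6)/(d^2 + d - 2)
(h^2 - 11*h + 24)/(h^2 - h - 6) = (h - 8)/(h + 2)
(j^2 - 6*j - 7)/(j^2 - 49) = (j + 1)/(j + 7)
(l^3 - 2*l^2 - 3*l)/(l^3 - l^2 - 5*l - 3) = l/(l + 1)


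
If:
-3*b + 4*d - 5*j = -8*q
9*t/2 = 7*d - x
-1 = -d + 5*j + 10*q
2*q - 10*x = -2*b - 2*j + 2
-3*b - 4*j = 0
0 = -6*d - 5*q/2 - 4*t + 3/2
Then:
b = 9008/153855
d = 3721/30771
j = -2252/51285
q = -10147/153855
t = 7226/30771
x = -6470/30771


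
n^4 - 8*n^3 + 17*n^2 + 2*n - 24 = (n - 4)*(n - 3)*(n - 2)*(n + 1)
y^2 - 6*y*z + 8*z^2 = (y - 4*z)*(y - 2*z)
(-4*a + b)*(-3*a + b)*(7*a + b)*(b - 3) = 84*a^3*b - 252*a^3 - 37*a^2*b^2 + 111*a^2*b + b^4 - 3*b^3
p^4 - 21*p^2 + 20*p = p*(p - 4)*(p - 1)*(p + 5)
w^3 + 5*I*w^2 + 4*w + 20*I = (w - 2*I)*(w + 2*I)*(w + 5*I)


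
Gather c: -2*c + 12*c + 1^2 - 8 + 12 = 10*c + 5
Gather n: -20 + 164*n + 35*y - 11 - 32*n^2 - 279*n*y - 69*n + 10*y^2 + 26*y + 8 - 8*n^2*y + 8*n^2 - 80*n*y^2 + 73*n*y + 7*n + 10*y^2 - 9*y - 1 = n^2*(-8*y - 24) + n*(-80*y^2 - 206*y + 102) + 20*y^2 + 52*y - 24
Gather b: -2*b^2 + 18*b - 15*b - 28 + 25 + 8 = -2*b^2 + 3*b + 5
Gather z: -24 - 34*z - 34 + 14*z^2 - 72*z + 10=14*z^2 - 106*z - 48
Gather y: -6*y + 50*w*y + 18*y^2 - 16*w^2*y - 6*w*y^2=y^2*(18 - 6*w) + y*(-16*w^2 + 50*w - 6)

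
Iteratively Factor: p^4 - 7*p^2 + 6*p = (p - 1)*(p^3 + p^2 - 6*p) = p*(p - 1)*(p^2 + p - 6) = p*(p - 2)*(p - 1)*(p + 3)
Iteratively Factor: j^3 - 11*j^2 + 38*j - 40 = (j - 4)*(j^2 - 7*j + 10) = (j - 4)*(j - 2)*(j - 5)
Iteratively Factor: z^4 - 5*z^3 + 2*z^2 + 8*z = (z + 1)*(z^3 - 6*z^2 + 8*z) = (z - 2)*(z + 1)*(z^2 - 4*z) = z*(z - 2)*(z + 1)*(z - 4)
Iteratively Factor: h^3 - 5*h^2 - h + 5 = (h - 5)*(h^2 - 1) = (h - 5)*(h + 1)*(h - 1)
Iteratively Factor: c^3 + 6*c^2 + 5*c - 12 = (c - 1)*(c^2 + 7*c + 12) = (c - 1)*(c + 3)*(c + 4)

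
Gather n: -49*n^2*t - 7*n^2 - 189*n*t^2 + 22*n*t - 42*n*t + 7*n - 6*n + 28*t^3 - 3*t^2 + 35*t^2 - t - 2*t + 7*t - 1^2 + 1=n^2*(-49*t - 7) + n*(-189*t^2 - 20*t + 1) + 28*t^3 + 32*t^2 + 4*t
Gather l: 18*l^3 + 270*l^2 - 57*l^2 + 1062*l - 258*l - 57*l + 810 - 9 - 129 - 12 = 18*l^3 + 213*l^2 + 747*l + 660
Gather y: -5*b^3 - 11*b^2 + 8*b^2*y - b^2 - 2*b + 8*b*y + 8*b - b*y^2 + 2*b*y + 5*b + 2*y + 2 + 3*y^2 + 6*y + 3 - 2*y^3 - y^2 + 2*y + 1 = -5*b^3 - 12*b^2 + 11*b - 2*y^3 + y^2*(2 - b) + y*(8*b^2 + 10*b + 10) + 6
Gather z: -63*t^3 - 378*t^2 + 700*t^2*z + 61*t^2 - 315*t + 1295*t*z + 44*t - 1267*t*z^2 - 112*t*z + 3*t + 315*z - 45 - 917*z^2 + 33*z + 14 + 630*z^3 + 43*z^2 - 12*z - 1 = -63*t^3 - 317*t^2 - 268*t + 630*z^3 + z^2*(-1267*t - 874) + z*(700*t^2 + 1183*t + 336) - 32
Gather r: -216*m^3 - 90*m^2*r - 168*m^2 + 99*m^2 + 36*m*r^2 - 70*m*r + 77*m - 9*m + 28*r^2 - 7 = -216*m^3 - 69*m^2 + 68*m + r^2*(36*m + 28) + r*(-90*m^2 - 70*m) - 7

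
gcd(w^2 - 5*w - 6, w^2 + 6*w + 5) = w + 1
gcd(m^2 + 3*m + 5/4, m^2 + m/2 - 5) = m + 5/2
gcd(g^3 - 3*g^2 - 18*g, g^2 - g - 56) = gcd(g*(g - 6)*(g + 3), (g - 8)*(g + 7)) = 1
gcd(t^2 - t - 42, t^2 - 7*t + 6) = 1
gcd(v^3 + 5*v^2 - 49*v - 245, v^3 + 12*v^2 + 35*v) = v^2 + 12*v + 35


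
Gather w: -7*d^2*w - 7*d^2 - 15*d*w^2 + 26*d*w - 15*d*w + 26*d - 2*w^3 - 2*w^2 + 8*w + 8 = -7*d^2 + 26*d - 2*w^3 + w^2*(-15*d - 2) + w*(-7*d^2 + 11*d + 8) + 8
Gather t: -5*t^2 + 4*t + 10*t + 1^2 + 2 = -5*t^2 + 14*t + 3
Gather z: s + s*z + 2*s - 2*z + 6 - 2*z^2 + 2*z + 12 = s*z + 3*s - 2*z^2 + 18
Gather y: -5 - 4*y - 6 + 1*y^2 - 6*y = y^2 - 10*y - 11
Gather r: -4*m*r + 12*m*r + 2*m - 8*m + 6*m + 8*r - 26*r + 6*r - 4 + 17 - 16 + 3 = r*(8*m - 12)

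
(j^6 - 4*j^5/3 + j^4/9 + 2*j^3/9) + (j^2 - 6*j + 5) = j^6 - 4*j^5/3 + j^4/9 + 2*j^3/9 + j^2 - 6*j + 5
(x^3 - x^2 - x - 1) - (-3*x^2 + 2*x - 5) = x^3 + 2*x^2 - 3*x + 4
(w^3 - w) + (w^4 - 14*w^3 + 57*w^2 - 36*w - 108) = w^4 - 13*w^3 + 57*w^2 - 37*w - 108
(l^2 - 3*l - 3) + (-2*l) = l^2 - 5*l - 3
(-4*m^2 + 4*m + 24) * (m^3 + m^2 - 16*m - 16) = -4*m^5 + 92*m^3 + 24*m^2 - 448*m - 384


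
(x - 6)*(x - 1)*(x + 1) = x^3 - 6*x^2 - x + 6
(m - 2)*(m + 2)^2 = m^3 + 2*m^2 - 4*m - 8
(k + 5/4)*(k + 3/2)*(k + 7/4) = k^3 + 9*k^2/2 + 107*k/16 + 105/32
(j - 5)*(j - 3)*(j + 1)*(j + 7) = j^4 - 42*j^2 + 64*j + 105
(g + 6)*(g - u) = g^2 - g*u + 6*g - 6*u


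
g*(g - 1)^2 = g^3 - 2*g^2 + g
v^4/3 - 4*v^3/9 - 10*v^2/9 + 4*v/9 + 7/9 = (v/3 + 1/3)*(v - 7/3)*(v - 1)*(v + 1)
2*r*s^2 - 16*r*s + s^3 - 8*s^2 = s*(2*r + s)*(s - 8)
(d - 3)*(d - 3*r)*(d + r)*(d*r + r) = d^4*r - 2*d^3*r^2 - 2*d^3*r - 3*d^2*r^3 + 4*d^2*r^2 - 3*d^2*r + 6*d*r^3 + 6*d*r^2 + 9*r^3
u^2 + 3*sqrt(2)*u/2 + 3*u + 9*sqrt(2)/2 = (u + 3)*(u + 3*sqrt(2)/2)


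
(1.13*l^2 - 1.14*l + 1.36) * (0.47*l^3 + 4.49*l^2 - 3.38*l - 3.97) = 0.5311*l^5 + 4.5379*l^4 - 8.2988*l^3 + 5.4735*l^2 - 0.0709999999999997*l - 5.3992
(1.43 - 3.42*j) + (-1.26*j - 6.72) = -4.68*j - 5.29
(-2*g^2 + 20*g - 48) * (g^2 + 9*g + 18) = -2*g^4 + 2*g^3 + 96*g^2 - 72*g - 864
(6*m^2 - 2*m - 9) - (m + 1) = 6*m^2 - 3*m - 10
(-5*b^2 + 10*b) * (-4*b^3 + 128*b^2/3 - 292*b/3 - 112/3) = 20*b^5 - 760*b^4/3 + 2740*b^3/3 - 2360*b^2/3 - 1120*b/3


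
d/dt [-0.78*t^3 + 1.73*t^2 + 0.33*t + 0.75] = -2.34*t^2 + 3.46*t + 0.33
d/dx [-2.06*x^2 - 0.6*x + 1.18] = -4.12*x - 0.6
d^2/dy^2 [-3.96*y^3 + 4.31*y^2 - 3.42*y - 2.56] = 8.62 - 23.76*y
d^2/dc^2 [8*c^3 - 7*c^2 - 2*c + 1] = 48*c - 14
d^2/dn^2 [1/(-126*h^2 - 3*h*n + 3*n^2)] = 2*(-42*h^2 - h*n + n^2 - (h - 2*n)^2)/(3*(42*h^2 + h*n - n^2)^3)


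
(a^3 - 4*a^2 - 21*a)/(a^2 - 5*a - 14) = a*(a + 3)/(a + 2)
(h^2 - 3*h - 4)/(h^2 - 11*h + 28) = (h + 1)/(h - 7)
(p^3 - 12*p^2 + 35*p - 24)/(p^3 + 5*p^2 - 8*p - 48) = (p^2 - 9*p + 8)/(p^2 + 8*p + 16)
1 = 1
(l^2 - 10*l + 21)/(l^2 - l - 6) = (l - 7)/(l + 2)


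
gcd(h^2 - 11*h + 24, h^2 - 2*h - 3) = h - 3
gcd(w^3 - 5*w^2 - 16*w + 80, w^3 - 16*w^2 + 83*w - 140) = w^2 - 9*w + 20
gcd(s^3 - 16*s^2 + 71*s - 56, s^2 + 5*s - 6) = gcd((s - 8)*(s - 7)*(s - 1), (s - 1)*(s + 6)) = s - 1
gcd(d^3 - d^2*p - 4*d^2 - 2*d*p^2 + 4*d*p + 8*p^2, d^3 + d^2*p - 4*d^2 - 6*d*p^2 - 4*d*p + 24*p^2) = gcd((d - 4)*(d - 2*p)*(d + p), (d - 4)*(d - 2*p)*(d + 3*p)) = -d^2 + 2*d*p + 4*d - 8*p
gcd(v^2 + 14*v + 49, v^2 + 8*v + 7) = v + 7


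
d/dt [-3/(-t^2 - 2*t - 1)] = 6*(-t - 1)/(t^2 + 2*t + 1)^2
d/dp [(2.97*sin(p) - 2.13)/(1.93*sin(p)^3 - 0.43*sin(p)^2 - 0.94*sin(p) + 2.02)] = (-11.4642*sin(p)^3 + 13.6098*sin(p)^2 - 1.8318*sin(p) + 3.9972)*cos(p)/(3.7249*sin(p)^6 - 1.6598*sin(p)^5 - 3.4435*sin(p)^4 + 8.6056*sin(p)^3 - 0.8536*sin(p)^2 - 3.7976*sin(p) + 4.0804)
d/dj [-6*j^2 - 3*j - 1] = -12*j - 3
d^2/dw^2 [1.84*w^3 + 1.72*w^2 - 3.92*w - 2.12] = 11.04*w + 3.44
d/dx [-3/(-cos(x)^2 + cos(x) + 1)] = 3*(2*cos(x) - 1)*sin(x)/(sin(x)^2 + cos(x))^2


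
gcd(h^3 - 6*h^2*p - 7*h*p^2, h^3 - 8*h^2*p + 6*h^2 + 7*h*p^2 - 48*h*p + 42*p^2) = -h + 7*p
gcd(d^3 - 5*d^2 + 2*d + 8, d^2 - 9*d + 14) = d - 2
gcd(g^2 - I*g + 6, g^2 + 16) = 1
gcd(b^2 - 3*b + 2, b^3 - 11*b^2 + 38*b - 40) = b - 2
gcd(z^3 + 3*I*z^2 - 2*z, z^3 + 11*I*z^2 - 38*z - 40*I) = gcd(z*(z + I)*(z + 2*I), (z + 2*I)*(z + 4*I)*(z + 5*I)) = z + 2*I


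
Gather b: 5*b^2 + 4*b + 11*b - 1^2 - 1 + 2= 5*b^2 + 15*b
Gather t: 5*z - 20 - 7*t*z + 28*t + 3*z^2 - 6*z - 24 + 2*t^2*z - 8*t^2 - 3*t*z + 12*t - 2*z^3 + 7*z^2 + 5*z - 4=t^2*(2*z - 8) + t*(40 - 10*z) - 2*z^3 + 10*z^2 + 4*z - 48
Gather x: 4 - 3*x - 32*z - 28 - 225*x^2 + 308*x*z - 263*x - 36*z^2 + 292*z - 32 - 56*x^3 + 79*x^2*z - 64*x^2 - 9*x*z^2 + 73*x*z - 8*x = -56*x^3 + x^2*(79*z - 289) + x*(-9*z^2 + 381*z - 274) - 36*z^2 + 260*z - 56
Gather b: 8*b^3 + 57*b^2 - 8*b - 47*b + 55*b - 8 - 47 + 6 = 8*b^3 + 57*b^2 - 49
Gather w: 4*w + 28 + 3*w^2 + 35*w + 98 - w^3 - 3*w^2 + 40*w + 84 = -w^3 + 79*w + 210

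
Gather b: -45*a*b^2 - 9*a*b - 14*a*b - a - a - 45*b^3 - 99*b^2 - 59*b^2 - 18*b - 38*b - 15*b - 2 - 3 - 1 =-2*a - 45*b^3 + b^2*(-45*a - 158) + b*(-23*a - 71) - 6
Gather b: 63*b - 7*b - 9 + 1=56*b - 8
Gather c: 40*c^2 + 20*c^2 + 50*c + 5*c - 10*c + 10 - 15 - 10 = 60*c^2 + 45*c - 15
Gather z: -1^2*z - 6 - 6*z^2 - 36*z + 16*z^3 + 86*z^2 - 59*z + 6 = 16*z^3 + 80*z^2 - 96*z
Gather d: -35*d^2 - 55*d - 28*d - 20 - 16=-35*d^2 - 83*d - 36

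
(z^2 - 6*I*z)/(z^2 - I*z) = (z - 6*I)/(z - I)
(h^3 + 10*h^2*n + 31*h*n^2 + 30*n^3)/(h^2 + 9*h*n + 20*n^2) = (h^2 + 5*h*n + 6*n^2)/(h + 4*n)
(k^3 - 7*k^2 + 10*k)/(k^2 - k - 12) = k*(-k^2 + 7*k - 10)/(-k^2 + k + 12)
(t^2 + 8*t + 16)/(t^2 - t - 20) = (t + 4)/(t - 5)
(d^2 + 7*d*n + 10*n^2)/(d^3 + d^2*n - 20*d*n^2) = (d + 2*n)/(d*(d - 4*n))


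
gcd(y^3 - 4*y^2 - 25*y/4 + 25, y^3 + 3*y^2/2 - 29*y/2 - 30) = y^2 - 3*y/2 - 10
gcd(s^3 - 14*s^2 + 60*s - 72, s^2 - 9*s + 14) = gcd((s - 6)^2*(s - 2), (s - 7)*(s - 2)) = s - 2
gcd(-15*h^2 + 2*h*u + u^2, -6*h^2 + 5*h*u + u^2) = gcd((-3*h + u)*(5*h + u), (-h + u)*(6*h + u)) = 1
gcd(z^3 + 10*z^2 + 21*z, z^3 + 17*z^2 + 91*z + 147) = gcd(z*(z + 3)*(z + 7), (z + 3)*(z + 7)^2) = z^2 + 10*z + 21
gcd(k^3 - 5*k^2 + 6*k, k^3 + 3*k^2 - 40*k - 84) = 1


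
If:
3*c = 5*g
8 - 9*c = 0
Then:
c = 8/9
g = 8/15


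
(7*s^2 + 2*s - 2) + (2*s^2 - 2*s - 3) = 9*s^2 - 5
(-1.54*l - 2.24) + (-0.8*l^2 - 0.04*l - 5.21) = -0.8*l^2 - 1.58*l - 7.45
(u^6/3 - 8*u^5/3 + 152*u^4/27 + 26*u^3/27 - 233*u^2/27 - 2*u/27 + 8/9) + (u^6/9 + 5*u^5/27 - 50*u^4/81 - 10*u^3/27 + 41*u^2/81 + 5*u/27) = 4*u^6/9 - 67*u^5/27 + 406*u^4/81 + 16*u^3/27 - 658*u^2/81 + u/9 + 8/9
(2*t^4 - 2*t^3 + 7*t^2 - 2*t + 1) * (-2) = -4*t^4 + 4*t^3 - 14*t^2 + 4*t - 2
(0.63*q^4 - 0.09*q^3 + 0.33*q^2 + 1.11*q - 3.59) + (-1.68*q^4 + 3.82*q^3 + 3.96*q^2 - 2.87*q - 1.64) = -1.05*q^4 + 3.73*q^3 + 4.29*q^2 - 1.76*q - 5.23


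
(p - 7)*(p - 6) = p^2 - 13*p + 42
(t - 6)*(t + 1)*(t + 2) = t^3 - 3*t^2 - 16*t - 12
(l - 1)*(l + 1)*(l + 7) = l^3 + 7*l^2 - l - 7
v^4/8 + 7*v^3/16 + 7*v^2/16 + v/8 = v*(v/4 + 1/4)*(v/2 + 1)*(v + 1/2)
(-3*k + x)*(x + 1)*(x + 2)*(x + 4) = -3*k*x^3 - 21*k*x^2 - 42*k*x - 24*k + x^4 + 7*x^3 + 14*x^2 + 8*x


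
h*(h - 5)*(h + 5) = h^3 - 25*h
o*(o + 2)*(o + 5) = o^3 + 7*o^2 + 10*o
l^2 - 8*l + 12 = (l - 6)*(l - 2)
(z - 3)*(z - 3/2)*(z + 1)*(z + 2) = z^4 - 3*z^3/2 - 7*z^2 + 9*z/2 + 9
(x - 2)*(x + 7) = x^2 + 5*x - 14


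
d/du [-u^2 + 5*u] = 5 - 2*u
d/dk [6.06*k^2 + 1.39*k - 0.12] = 12.12*k + 1.39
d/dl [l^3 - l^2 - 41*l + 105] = 3*l^2 - 2*l - 41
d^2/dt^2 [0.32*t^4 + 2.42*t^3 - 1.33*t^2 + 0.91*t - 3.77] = 3.84*t^2 + 14.52*t - 2.66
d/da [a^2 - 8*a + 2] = 2*a - 8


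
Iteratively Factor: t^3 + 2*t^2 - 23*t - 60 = (t + 4)*(t^2 - 2*t - 15) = (t + 3)*(t + 4)*(t - 5)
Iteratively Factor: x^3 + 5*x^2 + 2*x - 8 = (x - 1)*(x^2 + 6*x + 8) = (x - 1)*(x + 4)*(x + 2)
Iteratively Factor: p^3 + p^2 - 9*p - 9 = (p - 3)*(p^2 + 4*p + 3) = (p - 3)*(p + 1)*(p + 3)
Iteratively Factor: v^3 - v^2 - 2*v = (v - 2)*(v^2 + v) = (v - 2)*(v + 1)*(v)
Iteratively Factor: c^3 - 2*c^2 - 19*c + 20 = (c + 4)*(c^2 - 6*c + 5) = (c - 5)*(c + 4)*(c - 1)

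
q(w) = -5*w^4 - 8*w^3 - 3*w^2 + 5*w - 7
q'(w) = -20*w^3 - 24*w^2 - 6*w + 5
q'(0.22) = 2.31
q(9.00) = -38842.00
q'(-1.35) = 18.57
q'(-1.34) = 18.07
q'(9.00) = -16573.00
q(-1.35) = -16.14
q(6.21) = -9443.46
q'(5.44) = -3957.67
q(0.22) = -6.14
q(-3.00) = -238.00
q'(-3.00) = 347.00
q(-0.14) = -7.74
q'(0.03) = 4.80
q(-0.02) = -7.10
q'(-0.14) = 5.42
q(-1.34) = -15.96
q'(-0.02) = 5.11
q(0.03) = -6.85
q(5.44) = -5735.40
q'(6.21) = -5747.46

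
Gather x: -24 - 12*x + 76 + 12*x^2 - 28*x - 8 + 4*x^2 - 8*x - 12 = 16*x^2 - 48*x + 32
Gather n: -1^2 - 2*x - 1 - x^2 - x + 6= -x^2 - 3*x + 4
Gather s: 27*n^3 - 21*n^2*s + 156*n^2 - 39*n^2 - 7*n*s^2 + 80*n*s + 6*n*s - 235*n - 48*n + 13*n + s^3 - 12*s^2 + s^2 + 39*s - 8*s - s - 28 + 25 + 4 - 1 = 27*n^3 + 117*n^2 - 270*n + s^3 + s^2*(-7*n - 11) + s*(-21*n^2 + 86*n + 30)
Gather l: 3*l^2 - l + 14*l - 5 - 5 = 3*l^2 + 13*l - 10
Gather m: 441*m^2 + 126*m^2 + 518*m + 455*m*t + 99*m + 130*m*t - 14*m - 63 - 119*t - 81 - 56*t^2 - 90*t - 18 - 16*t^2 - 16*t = 567*m^2 + m*(585*t + 603) - 72*t^2 - 225*t - 162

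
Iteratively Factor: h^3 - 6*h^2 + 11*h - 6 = (h - 1)*(h^2 - 5*h + 6) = (h - 3)*(h - 1)*(h - 2)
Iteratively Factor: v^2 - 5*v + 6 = (v - 3)*(v - 2)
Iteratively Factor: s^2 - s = (s - 1)*(s)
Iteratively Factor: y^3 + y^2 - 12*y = (y)*(y^2 + y - 12) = y*(y + 4)*(y - 3)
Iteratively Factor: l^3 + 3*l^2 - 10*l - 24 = (l - 3)*(l^2 + 6*l + 8) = (l - 3)*(l + 2)*(l + 4)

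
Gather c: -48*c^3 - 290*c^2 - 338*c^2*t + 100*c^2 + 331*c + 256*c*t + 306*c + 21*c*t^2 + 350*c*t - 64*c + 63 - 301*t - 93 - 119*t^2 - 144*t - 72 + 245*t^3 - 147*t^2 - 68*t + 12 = -48*c^3 + c^2*(-338*t - 190) + c*(21*t^2 + 606*t + 573) + 245*t^3 - 266*t^2 - 513*t - 90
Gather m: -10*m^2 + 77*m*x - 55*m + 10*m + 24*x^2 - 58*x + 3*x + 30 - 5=-10*m^2 + m*(77*x - 45) + 24*x^2 - 55*x + 25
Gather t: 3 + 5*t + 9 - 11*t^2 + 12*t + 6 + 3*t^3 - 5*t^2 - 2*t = 3*t^3 - 16*t^2 + 15*t + 18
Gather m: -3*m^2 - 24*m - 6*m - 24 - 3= -3*m^2 - 30*m - 27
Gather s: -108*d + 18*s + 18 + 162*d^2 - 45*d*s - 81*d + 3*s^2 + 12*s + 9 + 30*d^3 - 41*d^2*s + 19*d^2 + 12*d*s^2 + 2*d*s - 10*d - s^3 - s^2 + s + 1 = 30*d^3 + 181*d^2 - 199*d - s^3 + s^2*(12*d + 2) + s*(-41*d^2 - 43*d + 31) + 28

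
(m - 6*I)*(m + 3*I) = m^2 - 3*I*m + 18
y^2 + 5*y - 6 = (y - 1)*(y + 6)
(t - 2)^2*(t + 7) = t^3 + 3*t^2 - 24*t + 28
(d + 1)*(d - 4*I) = d^2 + d - 4*I*d - 4*I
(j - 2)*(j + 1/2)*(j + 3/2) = j^3 - 13*j/4 - 3/2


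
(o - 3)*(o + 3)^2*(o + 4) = o^4 + 7*o^3 + 3*o^2 - 63*o - 108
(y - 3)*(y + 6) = y^2 + 3*y - 18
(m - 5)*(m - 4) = m^2 - 9*m + 20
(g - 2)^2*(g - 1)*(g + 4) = g^4 - g^3 - 12*g^2 + 28*g - 16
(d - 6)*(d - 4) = d^2 - 10*d + 24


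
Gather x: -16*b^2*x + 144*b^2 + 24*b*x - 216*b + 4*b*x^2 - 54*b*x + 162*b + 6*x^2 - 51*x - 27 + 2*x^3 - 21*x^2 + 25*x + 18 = 144*b^2 - 54*b + 2*x^3 + x^2*(4*b - 15) + x*(-16*b^2 - 30*b - 26) - 9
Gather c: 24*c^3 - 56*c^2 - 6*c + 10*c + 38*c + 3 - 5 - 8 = 24*c^3 - 56*c^2 + 42*c - 10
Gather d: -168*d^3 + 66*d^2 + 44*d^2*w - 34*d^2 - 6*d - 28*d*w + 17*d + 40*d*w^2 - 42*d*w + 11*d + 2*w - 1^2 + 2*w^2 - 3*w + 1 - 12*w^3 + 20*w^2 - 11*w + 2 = -168*d^3 + d^2*(44*w + 32) + d*(40*w^2 - 70*w + 22) - 12*w^3 + 22*w^2 - 12*w + 2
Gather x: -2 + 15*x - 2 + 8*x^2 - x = 8*x^2 + 14*x - 4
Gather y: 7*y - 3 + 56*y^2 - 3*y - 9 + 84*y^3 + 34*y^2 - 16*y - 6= 84*y^3 + 90*y^2 - 12*y - 18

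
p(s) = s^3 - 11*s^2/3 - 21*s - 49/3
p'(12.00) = 323.00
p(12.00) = 931.67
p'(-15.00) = 764.00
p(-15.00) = -3901.33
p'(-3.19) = 32.92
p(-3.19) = -19.12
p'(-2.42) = 14.32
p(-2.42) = -1.16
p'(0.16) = -22.10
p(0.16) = -19.78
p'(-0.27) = -18.80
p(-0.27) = -10.95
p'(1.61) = -25.03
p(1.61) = -55.47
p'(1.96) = -23.85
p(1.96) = -64.05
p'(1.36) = -25.42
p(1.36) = -49.16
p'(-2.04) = 6.44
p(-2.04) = 2.76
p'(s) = 3*s^2 - 22*s/3 - 21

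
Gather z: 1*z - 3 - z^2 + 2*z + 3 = -z^2 + 3*z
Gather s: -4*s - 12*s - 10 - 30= -16*s - 40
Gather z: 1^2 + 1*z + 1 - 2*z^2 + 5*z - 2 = -2*z^2 + 6*z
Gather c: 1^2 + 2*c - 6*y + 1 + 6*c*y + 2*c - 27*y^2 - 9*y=c*(6*y + 4) - 27*y^2 - 15*y + 2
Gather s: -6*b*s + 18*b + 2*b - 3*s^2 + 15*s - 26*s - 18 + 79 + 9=20*b - 3*s^2 + s*(-6*b - 11) + 70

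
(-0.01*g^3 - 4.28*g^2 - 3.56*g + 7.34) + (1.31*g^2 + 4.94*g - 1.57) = -0.01*g^3 - 2.97*g^2 + 1.38*g + 5.77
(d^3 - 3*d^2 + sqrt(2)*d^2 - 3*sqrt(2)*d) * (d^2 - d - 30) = d^5 - 4*d^4 + sqrt(2)*d^4 - 27*d^3 - 4*sqrt(2)*d^3 - 27*sqrt(2)*d^2 + 90*d^2 + 90*sqrt(2)*d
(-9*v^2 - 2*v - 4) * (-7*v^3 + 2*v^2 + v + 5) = 63*v^5 - 4*v^4 + 15*v^3 - 55*v^2 - 14*v - 20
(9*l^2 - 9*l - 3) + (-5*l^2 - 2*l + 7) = 4*l^2 - 11*l + 4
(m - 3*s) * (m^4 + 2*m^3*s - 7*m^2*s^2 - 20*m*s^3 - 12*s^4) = m^5 - m^4*s - 13*m^3*s^2 + m^2*s^3 + 48*m*s^4 + 36*s^5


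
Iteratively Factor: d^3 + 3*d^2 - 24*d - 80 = (d + 4)*(d^2 - d - 20) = (d + 4)^2*(d - 5)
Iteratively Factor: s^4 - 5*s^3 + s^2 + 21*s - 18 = (s + 2)*(s^3 - 7*s^2 + 15*s - 9) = (s - 3)*(s + 2)*(s^2 - 4*s + 3) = (s - 3)*(s - 1)*(s + 2)*(s - 3)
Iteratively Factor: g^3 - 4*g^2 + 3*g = (g)*(g^2 - 4*g + 3) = g*(g - 1)*(g - 3)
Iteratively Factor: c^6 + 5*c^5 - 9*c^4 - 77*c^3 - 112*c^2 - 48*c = (c + 1)*(c^5 + 4*c^4 - 13*c^3 - 64*c^2 - 48*c) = (c - 4)*(c + 1)*(c^4 + 8*c^3 + 19*c^2 + 12*c) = (c - 4)*(c + 1)*(c + 4)*(c^3 + 4*c^2 + 3*c) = c*(c - 4)*(c + 1)*(c + 4)*(c^2 + 4*c + 3) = c*(c - 4)*(c + 1)*(c + 3)*(c + 4)*(c + 1)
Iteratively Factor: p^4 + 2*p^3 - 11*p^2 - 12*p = (p - 3)*(p^3 + 5*p^2 + 4*p) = p*(p - 3)*(p^2 + 5*p + 4) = p*(p - 3)*(p + 4)*(p + 1)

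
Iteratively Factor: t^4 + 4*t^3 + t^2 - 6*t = (t)*(t^3 + 4*t^2 + t - 6) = t*(t + 3)*(t^2 + t - 2) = t*(t + 2)*(t + 3)*(t - 1)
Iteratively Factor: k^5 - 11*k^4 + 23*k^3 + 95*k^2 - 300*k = (k - 4)*(k^4 - 7*k^3 - 5*k^2 + 75*k) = (k - 5)*(k - 4)*(k^3 - 2*k^2 - 15*k) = k*(k - 5)*(k - 4)*(k^2 - 2*k - 15) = k*(k - 5)^2*(k - 4)*(k + 3)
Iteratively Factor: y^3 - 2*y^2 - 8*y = (y)*(y^2 - 2*y - 8) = y*(y - 4)*(y + 2)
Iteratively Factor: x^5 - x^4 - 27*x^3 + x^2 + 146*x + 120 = (x + 2)*(x^4 - 3*x^3 - 21*x^2 + 43*x + 60) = (x + 1)*(x + 2)*(x^3 - 4*x^2 - 17*x + 60) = (x - 3)*(x + 1)*(x + 2)*(x^2 - x - 20) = (x - 5)*(x - 3)*(x + 1)*(x + 2)*(x + 4)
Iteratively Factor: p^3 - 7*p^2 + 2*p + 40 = (p + 2)*(p^2 - 9*p + 20) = (p - 5)*(p + 2)*(p - 4)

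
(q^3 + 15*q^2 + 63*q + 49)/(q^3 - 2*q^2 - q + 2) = (q^2 + 14*q + 49)/(q^2 - 3*q + 2)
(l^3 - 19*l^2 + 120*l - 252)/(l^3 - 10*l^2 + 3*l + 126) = (l - 6)/(l + 3)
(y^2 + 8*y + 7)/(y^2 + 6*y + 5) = (y + 7)/(y + 5)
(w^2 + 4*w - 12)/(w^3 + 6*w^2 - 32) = (w + 6)/(w^2 + 8*w + 16)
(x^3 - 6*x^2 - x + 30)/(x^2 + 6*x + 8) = (x^2 - 8*x + 15)/(x + 4)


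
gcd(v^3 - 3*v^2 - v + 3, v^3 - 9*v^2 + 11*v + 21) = v^2 - 2*v - 3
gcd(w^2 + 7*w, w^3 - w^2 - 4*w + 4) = 1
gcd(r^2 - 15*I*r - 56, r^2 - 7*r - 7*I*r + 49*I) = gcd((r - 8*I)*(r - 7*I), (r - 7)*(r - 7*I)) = r - 7*I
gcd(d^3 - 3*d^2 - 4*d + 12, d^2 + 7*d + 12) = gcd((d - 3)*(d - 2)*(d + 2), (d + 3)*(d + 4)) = 1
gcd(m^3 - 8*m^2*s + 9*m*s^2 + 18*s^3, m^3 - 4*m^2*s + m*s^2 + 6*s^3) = -m^2 + 2*m*s + 3*s^2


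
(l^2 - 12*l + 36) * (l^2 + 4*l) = l^4 - 8*l^3 - 12*l^2 + 144*l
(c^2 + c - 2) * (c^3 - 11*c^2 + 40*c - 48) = c^5 - 10*c^4 + 27*c^3 + 14*c^2 - 128*c + 96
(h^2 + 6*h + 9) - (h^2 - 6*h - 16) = 12*h + 25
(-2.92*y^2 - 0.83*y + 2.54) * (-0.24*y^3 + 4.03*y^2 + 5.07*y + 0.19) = 0.7008*y^5 - 11.5684*y^4 - 18.7589*y^3 + 5.4733*y^2 + 12.7201*y + 0.4826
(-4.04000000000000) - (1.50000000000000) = -5.54000000000000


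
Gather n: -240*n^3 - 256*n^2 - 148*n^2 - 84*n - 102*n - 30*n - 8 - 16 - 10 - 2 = -240*n^3 - 404*n^2 - 216*n - 36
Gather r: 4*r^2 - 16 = 4*r^2 - 16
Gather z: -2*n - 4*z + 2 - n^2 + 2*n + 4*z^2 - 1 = -n^2 + 4*z^2 - 4*z + 1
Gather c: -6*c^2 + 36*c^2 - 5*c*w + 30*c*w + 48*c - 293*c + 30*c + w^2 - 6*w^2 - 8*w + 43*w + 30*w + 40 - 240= 30*c^2 + c*(25*w - 215) - 5*w^2 + 65*w - 200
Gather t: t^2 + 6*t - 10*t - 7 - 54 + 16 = t^2 - 4*t - 45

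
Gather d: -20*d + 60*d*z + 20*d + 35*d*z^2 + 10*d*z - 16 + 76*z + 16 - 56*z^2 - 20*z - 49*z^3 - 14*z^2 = d*(35*z^2 + 70*z) - 49*z^3 - 70*z^2 + 56*z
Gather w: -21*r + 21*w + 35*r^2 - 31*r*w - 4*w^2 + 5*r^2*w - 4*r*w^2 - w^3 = 35*r^2 - 21*r - w^3 + w^2*(-4*r - 4) + w*(5*r^2 - 31*r + 21)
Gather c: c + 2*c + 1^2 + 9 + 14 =3*c + 24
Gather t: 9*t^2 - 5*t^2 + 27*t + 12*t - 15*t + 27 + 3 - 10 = 4*t^2 + 24*t + 20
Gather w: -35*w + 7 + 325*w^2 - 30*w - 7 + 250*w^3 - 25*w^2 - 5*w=250*w^3 + 300*w^2 - 70*w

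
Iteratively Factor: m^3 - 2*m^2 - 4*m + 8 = (m - 2)*(m^2 - 4) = (m - 2)*(m + 2)*(m - 2)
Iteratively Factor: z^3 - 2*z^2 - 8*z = (z)*(z^2 - 2*z - 8) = z*(z - 4)*(z + 2)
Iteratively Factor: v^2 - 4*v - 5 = (v + 1)*(v - 5)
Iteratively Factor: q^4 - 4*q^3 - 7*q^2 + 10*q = (q)*(q^3 - 4*q^2 - 7*q + 10) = q*(q - 1)*(q^2 - 3*q - 10) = q*(q - 5)*(q - 1)*(q + 2)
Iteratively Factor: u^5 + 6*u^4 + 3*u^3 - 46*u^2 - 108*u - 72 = (u + 2)*(u^4 + 4*u^3 - 5*u^2 - 36*u - 36) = (u + 2)*(u + 3)*(u^3 + u^2 - 8*u - 12) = (u - 3)*(u + 2)*(u + 3)*(u^2 + 4*u + 4) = (u - 3)*(u + 2)^2*(u + 3)*(u + 2)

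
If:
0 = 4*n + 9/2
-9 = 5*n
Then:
No Solution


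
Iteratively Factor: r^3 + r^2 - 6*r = (r)*(r^2 + r - 6) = r*(r + 3)*(r - 2)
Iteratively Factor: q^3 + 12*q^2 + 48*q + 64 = (q + 4)*(q^2 + 8*q + 16) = (q + 4)^2*(q + 4)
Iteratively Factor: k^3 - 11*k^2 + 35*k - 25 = (k - 5)*(k^2 - 6*k + 5) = (k - 5)*(k - 1)*(k - 5)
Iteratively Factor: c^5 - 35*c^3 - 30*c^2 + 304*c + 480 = (c - 4)*(c^4 + 4*c^3 - 19*c^2 - 106*c - 120) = (c - 5)*(c - 4)*(c^3 + 9*c^2 + 26*c + 24) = (c - 5)*(c - 4)*(c + 4)*(c^2 + 5*c + 6) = (c - 5)*(c - 4)*(c + 2)*(c + 4)*(c + 3)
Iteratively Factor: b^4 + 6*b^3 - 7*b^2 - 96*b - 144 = (b + 3)*(b^3 + 3*b^2 - 16*b - 48) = (b - 4)*(b + 3)*(b^2 + 7*b + 12) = (b - 4)*(b + 3)^2*(b + 4)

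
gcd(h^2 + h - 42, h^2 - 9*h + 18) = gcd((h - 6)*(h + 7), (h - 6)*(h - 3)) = h - 6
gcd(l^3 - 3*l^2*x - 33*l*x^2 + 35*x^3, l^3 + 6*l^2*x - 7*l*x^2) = -l + x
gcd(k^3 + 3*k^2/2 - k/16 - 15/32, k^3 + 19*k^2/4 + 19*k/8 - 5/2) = k^2 + 3*k/4 - 5/8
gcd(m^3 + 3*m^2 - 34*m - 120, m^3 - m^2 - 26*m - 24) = m^2 - 2*m - 24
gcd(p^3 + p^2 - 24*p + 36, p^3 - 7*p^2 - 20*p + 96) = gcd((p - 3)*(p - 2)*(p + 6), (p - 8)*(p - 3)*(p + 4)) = p - 3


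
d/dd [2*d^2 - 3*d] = 4*d - 3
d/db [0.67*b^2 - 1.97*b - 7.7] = 1.34*b - 1.97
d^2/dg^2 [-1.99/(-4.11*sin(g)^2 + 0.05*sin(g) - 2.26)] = (-134.461116*sin(g)^4 + 1.226835*sin(g)^3 + 275.623955*sin(g)^2 - 2.67854*sin(g) - 36.958678)/(4.11*sin(g)^2 - 0.05*sin(g) + 2.26)^3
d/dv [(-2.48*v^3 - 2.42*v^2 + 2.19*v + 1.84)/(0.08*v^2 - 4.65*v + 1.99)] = (-0.1984*v^4 + 23.064*v^3 - 3.7278*v^2 - 9.926*v + 12.9141)/(0.0064*v^4 - 0.744*v^3 + 21.9409*v^2 - 18.507*v + 3.9601)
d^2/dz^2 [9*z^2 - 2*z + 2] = 18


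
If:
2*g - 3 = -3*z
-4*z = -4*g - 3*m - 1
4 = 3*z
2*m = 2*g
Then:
No Solution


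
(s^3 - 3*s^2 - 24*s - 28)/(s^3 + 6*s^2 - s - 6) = (s^3 - 3*s^2 - 24*s - 28)/(s^3 + 6*s^2 - s - 6)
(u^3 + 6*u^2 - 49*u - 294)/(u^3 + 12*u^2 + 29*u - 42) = (u - 7)/(u - 1)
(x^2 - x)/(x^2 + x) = (x - 1)/(x + 1)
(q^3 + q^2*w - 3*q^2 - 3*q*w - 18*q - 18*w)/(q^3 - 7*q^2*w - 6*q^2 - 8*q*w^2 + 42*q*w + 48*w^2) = (q + 3)/(q - 8*w)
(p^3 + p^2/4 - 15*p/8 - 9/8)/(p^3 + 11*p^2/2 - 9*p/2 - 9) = (p + 3/4)/(p + 6)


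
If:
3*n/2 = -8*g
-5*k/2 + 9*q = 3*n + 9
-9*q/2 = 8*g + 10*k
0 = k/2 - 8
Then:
No Solution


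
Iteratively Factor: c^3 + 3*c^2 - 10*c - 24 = (c + 2)*(c^2 + c - 12) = (c - 3)*(c + 2)*(c + 4)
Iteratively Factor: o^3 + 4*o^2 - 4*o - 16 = (o - 2)*(o^2 + 6*o + 8) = (o - 2)*(o + 4)*(o + 2)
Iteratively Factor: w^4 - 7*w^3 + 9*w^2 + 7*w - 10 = (w - 5)*(w^3 - 2*w^2 - w + 2) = (w - 5)*(w + 1)*(w^2 - 3*w + 2) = (w - 5)*(w - 1)*(w + 1)*(w - 2)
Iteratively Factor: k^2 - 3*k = (k - 3)*(k)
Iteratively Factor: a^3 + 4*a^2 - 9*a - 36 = (a - 3)*(a^2 + 7*a + 12) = (a - 3)*(a + 3)*(a + 4)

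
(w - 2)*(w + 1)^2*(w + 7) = w^4 + 7*w^3 - 3*w^2 - 23*w - 14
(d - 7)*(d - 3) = d^2 - 10*d + 21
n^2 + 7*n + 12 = (n + 3)*(n + 4)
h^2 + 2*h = h*(h + 2)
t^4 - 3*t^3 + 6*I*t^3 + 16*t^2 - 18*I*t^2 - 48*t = t*(t - 3)*(t - 2*I)*(t + 8*I)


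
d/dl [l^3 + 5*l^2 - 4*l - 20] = 3*l^2 + 10*l - 4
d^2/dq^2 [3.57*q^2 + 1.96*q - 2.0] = 7.14000000000000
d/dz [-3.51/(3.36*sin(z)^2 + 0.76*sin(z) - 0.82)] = (23.5872*sin(z) + 2.6676)*cos(z)/(3.36*sin(z)^2 + 0.76*sin(z) - 0.82)^2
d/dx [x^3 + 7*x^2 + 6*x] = 3*x^2 + 14*x + 6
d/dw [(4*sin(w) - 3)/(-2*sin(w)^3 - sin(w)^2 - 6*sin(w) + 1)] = 2*(8*sin(w)^3 - 7*sin(w)^2 - 3*sin(w) - 7)*cos(w)/(2*sin(w)^3 + sin(w)^2 + 6*sin(w) - 1)^2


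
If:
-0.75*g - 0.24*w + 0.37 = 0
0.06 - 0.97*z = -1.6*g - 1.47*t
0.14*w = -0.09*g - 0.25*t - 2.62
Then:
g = 0.266242143112014*z + 4.56034364449812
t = 0.370076578925699*z - 5.00445566748095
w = -0.832006697225043*z - 12.70940722239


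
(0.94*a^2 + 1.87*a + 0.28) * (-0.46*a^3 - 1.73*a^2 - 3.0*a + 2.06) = -0.4324*a^5 - 2.4864*a^4 - 6.1839*a^3 - 4.158*a^2 + 3.0122*a + 0.5768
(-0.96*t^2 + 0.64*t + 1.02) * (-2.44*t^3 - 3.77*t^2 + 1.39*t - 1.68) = 2.3424*t^5 + 2.0576*t^4 - 6.236*t^3 - 1.343*t^2 + 0.3426*t - 1.7136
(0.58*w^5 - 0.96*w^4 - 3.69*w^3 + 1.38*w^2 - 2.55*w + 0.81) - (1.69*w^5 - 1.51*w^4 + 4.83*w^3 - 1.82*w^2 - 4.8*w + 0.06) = -1.11*w^5 + 0.55*w^4 - 8.52*w^3 + 3.2*w^2 + 2.25*w + 0.75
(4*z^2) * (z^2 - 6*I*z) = 4*z^4 - 24*I*z^3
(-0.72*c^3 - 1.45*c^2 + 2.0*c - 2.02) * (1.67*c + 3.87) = -1.2024*c^4 - 5.2079*c^3 - 2.2715*c^2 + 4.3666*c - 7.8174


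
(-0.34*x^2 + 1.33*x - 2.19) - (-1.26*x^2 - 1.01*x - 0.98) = 0.92*x^2 + 2.34*x - 1.21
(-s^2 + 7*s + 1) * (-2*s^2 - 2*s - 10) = 2*s^4 - 12*s^3 - 6*s^2 - 72*s - 10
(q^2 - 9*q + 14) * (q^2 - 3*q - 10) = q^4 - 12*q^3 + 31*q^2 + 48*q - 140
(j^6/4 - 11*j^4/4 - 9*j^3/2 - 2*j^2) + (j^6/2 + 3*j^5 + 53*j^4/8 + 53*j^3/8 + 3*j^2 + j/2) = 3*j^6/4 + 3*j^5 + 31*j^4/8 + 17*j^3/8 + j^2 + j/2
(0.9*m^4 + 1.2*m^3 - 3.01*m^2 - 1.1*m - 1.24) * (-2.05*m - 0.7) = -1.845*m^5 - 3.09*m^4 + 5.3305*m^3 + 4.362*m^2 + 3.312*m + 0.868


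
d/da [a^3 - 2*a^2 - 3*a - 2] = 3*a^2 - 4*a - 3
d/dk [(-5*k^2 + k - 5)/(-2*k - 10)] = 5*(k^2 + 10*k - 2)/(2*(k^2 + 10*k + 25))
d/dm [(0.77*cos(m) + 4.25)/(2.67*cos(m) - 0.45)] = 11.694*sin(m)/(2.67*cos(m) - 0.45)^2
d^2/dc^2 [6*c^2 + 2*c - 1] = 12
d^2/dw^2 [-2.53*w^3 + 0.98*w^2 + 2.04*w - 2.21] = 1.96 - 15.18*w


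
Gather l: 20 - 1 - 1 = 18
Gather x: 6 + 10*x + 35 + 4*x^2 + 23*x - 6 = 4*x^2 + 33*x + 35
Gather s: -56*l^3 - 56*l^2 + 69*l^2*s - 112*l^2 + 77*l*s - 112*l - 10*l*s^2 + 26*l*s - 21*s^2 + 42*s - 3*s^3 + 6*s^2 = -56*l^3 - 168*l^2 - 112*l - 3*s^3 + s^2*(-10*l - 15) + s*(69*l^2 + 103*l + 42)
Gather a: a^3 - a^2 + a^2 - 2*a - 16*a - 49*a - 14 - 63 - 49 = a^3 - 67*a - 126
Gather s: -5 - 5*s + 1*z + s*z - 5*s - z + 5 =s*(z - 10)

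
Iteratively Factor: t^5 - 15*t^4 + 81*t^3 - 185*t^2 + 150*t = (t - 3)*(t^4 - 12*t^3 + 45*t^2 - 50*t) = t*(t - 3)*(t^3 - 12*t^2 + 45*t - 50) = t*(t - 5)*(t - 3)*(t^2 - 7*t + 10) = t*(t - 5)^2*(t - 3)*(t - 2)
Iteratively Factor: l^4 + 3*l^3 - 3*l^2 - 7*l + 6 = (l + 3)*(l^3 - 3*l + 2) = (l + 2)*(l + 3)*(l^2 - 2*l + 1) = (l - 1)*(l + 2)*(l + 3)*(l - 1)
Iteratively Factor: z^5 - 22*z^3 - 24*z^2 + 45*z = (z + 3)*(z^4 - 3*z^3 - 13*z^2 + 15*z) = (z + 3)^2*(z^3 - 6*z^2 + 5*z) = (z - 1)*(z + 3)^2*(z^2 - 5*z) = (z - 5)*(z - 1)*(z + 3)^2*(z)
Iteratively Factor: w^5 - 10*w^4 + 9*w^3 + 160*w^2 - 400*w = (w - 5)*(w^4 - 5*w^3 - 16*w^2 + 80*w) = (w - 5)*(w - 4)*(w^3 - w^2 - 20*w) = (w - 5)^2*(w - 4)*(w^2 + 4*w) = (w - 5)^2*(w - 4)*(w + 4)*(w)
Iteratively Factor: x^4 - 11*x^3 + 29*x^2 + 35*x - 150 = (x - 3)*(x^3 - 8*x^2 + 5*x + 50) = (x - 3)*(x + 2)*(x^2 - 10*x + 25) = (x - 5)*(x - 3)*(x + 2)*(x - 5)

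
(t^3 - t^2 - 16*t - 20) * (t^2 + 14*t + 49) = t^5 + 13*t^4 + 19*t^3 - 293*t^2 - 1064*t - 980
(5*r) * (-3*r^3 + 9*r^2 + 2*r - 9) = -15*r^4 + 45*r^3 + 10*r^2 - 45*r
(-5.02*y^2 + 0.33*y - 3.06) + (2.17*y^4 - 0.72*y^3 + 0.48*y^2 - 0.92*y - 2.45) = 2.17*y^4 - 0.72*y^3 - 4.54*y^2 - 0.59*y - 5.51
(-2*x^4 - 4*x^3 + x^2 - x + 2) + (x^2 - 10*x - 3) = -2*x^4 - 4*x^3 + 2*x^2 - 11*x - 1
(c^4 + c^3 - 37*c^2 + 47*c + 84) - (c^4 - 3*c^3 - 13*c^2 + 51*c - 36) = 4*c^3 - 24*c^2 - 4*c + 120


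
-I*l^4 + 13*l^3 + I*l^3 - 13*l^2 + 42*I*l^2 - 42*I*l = l*(l + 6*I)*(l + 7*I)*(-I*l + I)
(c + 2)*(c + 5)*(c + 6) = c^3 + 13*c^2 + 52*c + 60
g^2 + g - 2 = (g - 1)*(g + 2)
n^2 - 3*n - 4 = (n - 4)*(n + 1)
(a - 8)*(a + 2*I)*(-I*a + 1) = -I*a^3 + 3*a^2 + 8*I*a^2 - 24*a + 2*I*a - 16*I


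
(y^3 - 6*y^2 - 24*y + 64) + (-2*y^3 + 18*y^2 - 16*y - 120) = -y^3 + 12*y^2 - 40*y - 56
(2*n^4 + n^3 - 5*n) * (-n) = -2*n^5 - n^4 + 5*n^2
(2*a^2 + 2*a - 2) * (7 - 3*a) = -6*a^3 + 8*a^2 + 20*a - 14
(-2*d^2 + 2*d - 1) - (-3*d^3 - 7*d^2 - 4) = 3*d^3 + 5*d^2 + 2*d + 3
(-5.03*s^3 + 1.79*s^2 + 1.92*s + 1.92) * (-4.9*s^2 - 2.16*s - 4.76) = 24.647*s^5 + 2.0938*s^4 + 10.6684*s^3 - 22.0756*s^2 - 13.2864*s - 9.1392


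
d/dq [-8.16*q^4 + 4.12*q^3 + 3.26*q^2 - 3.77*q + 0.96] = -32.64*q^3 + 12.36*q^2 + 6.52*q - 3.77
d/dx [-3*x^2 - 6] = -6*x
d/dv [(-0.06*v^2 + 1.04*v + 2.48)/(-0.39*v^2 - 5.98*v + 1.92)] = (0.7644*v^2 + 1.704*v + 16.8272)/(0.1521*v^4 + 4.6644*v^3 + 34.2628*v^2 - 22.9632*v + 3.6864)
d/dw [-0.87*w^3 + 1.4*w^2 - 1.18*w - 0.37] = -2.61*w^2 + 2.8*w - 1.18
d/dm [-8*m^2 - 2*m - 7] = -16*m - 2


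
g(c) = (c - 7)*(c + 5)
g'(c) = 2*c - 2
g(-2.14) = -26.14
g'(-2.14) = -6.28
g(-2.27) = -25.31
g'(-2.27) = -6.54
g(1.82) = -35.33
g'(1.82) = 1.64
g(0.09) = -35.17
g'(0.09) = -1.82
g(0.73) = -35.93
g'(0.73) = -0.54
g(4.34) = -24.84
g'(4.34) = 6.68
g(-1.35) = -30.48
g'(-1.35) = -4.70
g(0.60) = -35.84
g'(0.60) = -0.80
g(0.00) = -35.00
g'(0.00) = -2.00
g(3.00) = -32.00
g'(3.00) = 4.00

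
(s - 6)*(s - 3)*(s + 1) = s^3 - 8*s^2 + 9*s + 18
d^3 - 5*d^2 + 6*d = d*(d - 3)*(d - 2)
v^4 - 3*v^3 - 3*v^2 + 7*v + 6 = (v - 3)*(v - 2)*(v + 1)^2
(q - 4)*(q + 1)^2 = q^3 - 2*q^2 - 7*q - 4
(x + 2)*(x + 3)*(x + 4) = x^3 + 9*x^2 + 26*x + 24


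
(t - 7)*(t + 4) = t^2 - 3*t - 28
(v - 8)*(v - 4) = v^2 - 12*v + 32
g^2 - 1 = (g - 1)*(g + 1)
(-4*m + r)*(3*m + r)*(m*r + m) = -12*m^3*r - 12*m^3 - m^2*r^2 - m^2*r + m*r^3 + m*r^2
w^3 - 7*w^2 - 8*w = w*(w - 8)*(w + 1)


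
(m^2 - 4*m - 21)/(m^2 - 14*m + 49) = (m + 3)/(m - 7)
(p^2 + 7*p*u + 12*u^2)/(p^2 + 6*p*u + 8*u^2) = (p + 3*u)/(p + 2*u)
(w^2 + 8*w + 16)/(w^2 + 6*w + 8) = (w + 4)/(w + 2)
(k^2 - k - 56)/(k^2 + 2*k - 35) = (k - 8)/(k - 5)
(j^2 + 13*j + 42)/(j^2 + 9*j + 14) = (j + 6)/(j + 2)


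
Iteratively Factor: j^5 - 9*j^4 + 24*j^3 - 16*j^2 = (j - 4)*(j^4 - 5*j^3 + 4*j^2) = (j - 4)*(j - 1)*(j^3 - 4*j^2) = (j - 4)^2*(j - 1)*(j^2) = j*(j - 4)^2*(j - 1)*(j)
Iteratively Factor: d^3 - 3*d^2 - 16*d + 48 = (d - 4)*(d^2 + d - 12) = (d - 4)*(d - 3)*(d + 4)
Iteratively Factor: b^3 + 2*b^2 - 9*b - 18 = (b - 3)*(b^2 + 5*b + 6) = (b - 3)*(b + 2)*(b + 3)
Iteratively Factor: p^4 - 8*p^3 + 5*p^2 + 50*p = (p - 5)*(p^3 - 3*p^2 - 10*p) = p*(p - 5)*(p^2 - 3*p - 10) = p*(p - 5)^2*(p + 2)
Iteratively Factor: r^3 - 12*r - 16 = (r + 2)*(r^2 - 2*r - 8) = (r + 2)^2*(r - 4)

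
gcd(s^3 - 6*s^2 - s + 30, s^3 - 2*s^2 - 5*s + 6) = s^2 - s - 6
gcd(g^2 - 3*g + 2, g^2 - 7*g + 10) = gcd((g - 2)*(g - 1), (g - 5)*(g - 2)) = g - 2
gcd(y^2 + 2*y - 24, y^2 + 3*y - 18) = y + 6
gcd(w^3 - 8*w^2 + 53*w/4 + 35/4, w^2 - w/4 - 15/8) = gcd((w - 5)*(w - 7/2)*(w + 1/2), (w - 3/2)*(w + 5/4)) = 1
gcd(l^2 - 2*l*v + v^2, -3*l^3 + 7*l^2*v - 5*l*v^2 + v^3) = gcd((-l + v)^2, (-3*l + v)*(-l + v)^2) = l^2 - 2*l*v + v^2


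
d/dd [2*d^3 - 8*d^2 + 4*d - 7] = 6*d^2 - 16*d + 4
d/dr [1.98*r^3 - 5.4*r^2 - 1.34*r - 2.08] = 5.94*r^2 - 10.8*r - 1.34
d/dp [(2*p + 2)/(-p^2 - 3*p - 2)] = 2/(p^2 + 4*p + 4)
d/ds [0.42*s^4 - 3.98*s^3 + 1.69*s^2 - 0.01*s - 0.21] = 1.68*s^3 - 11.94*s^2 + 3.38*s - 0.01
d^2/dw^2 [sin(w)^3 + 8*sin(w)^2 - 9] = -9*sin(w)^3 - 32*sin(w)^2 + 6*sin(w) + 16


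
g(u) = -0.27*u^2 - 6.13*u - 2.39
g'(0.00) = -6.13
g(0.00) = -2.39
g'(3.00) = -7.75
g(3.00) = -23.21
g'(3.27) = -7.90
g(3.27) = -25.32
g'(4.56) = -8.59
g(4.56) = -35.96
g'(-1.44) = -5.35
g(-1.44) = 5.88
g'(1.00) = -6.67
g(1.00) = -8.79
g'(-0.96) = -5.61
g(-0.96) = 3.25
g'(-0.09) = -6.08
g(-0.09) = -1.84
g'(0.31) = -6.30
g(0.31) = -4.32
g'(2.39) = -7.42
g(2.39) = -18.58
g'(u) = -0.54*u - 6.13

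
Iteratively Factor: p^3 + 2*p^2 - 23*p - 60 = (p + 4)*(p^2 - 2*p - 15) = (p + 3)*(p + 4)*(p - 5)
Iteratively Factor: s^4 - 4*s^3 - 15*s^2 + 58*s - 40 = (s - 1)*(s^3 - 3*s^2 - 18*s + 40) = (s - 1)*(s + 4)*(s^2 - 7*s + 10) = (s - 2)*(s - 1)*(s + 4)*(s - 5)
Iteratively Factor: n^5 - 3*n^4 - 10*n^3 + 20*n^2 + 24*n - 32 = (n + 2)*(n^4 - 5*n^3 + 20*n - 16) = (n - 4)*(n + 2)*(n^3 - n^2 - 4*n + 4) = (n - 4)*(n + 2)^2*(n^2 - 3*n + 2) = (n - 4)*(n - 2)*(n + 2)^2*(n - 1)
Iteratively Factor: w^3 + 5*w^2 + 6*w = (w)*(w^2 + 5*w + 6) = w*(w + 3)*(w + 2)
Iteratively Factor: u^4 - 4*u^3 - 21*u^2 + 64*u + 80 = (u + 4)*(u^3 - 8*u^2 + 11*u + 20) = (u - 4)*(u + 4)*(u^2 - 4*u - 5) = (u - 5)*(u - 4)*(u + 4)*(u + 1)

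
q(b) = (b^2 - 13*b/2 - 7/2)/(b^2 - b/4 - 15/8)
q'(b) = (1/4 - 2*b)*(b^2 - 13*b/2 - 7/2)/(b^2 - b/4 - 15/8)^2 + (2*b - 13/2)/(b^2 - b/4 - 15/8) = 4*(100*b^2 + 52*b + 181)/(64*b^4 - 32*b^3 - 236*b^2 + 60*b + 225)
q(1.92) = -9.23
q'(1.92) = 22.90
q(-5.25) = 2.16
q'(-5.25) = 0.23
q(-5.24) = 2.16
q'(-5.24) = 0.23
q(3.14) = -1.95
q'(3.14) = 1.60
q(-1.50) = 11.33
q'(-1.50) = 36.44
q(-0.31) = 0.82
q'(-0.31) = 3.77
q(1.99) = -7.86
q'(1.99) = 16.87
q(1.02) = 8.34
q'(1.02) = 17.80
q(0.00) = 1.87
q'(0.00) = 3.22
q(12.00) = 0.45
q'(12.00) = 0.05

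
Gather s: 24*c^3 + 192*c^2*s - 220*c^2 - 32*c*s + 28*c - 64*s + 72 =24*c^3 - 220*c^2 + 28*c + s*(192*c^2 - 32*c - 64) + 72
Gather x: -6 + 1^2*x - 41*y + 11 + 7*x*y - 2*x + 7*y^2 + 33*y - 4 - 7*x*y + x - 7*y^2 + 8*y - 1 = 0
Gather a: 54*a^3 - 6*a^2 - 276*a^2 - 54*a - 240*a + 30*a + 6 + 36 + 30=54*a^3 - 282*a^2 - 264*a + 72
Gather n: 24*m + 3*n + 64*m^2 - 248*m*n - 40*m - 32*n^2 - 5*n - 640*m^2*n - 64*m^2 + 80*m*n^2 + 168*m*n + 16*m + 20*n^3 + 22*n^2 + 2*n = 20*n^3 + n^2*(80*m - 10) + n*(-640*m^2 - 80*m)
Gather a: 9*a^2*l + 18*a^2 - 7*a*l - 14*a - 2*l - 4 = a^2*(9*l + 18) + a*(-7*l - 14) - 2*l - 4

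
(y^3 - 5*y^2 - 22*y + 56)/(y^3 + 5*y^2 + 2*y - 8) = (y^2 - 9*y + 14)/(y^2 + y - 2)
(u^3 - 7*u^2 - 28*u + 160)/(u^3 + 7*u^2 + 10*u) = (u^2 - 12*u + 32)/(u*(u + 2))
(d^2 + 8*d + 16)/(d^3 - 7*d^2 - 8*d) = (d^2 + 8*d + 16)/(d*(d^2 - 7*d - 8))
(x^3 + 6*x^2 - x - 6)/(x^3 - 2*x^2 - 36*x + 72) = (x^2 - 1)/(x^2 - 8*x + 12)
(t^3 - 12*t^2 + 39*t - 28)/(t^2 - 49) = (t^2 - 5*t + 4)/(t + 7)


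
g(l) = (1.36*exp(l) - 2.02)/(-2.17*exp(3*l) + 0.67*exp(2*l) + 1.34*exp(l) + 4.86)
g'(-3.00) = 0.02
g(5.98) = -0.00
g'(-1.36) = 0.09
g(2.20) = -0.01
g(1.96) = -0.01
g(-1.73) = -0.35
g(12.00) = 0.00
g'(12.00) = 0.00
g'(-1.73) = 0.06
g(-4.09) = -0.41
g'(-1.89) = 0.06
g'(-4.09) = 0.01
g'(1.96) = 0.02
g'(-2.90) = 0.02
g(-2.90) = -0.39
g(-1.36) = -0.32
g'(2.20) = 0.01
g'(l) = (1.36*exp(l) - 2.02)*(6.51*exp(3*l) - 1.34*exp(2*l) - 1.34*exp(l))/(-2.17*exp(3*l) + 0.67*exp(2*l) + 1.34*exp(l) + 4.86)^2 + 1.36*exp(l)/(-2.17*exp(3*l) + 0.67*exp(2*l) + 1.34*exp(l) + 4.86) = (5.9024*exp(3*l) - 14.0614*exp(2*l) + 2.7068*exp(l) + 9.3164)*exp(l)/(4.7089*exp(6*l) - 2.9078*exp(5*l) - 5.3667*exp(4*l) - 19.2968*exp(3*l) + 8.308*exp(2*l) + 13.0248*exp(l) + 23.6196)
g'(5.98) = 0.00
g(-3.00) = -0.40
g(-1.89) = -0.36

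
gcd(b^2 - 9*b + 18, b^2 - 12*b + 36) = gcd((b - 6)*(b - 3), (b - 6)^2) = b - 6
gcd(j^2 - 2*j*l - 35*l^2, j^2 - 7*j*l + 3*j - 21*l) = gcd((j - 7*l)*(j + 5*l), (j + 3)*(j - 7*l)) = j - 7*l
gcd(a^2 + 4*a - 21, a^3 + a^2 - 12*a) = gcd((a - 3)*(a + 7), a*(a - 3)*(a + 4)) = a - 3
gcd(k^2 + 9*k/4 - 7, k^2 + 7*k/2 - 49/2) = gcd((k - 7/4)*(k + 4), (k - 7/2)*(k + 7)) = 1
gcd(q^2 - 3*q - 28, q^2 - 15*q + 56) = q - 7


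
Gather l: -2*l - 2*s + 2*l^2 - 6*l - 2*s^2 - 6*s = 2*l^2 - 8*l - 2*s^2 - 8*s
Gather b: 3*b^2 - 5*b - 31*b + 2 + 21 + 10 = 3*b^2 - 36*b + 33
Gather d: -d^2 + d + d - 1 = -d^2 + 2*d - 1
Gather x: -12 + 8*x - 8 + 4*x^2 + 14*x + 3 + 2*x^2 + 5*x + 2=6*x^2 + 27*x - 15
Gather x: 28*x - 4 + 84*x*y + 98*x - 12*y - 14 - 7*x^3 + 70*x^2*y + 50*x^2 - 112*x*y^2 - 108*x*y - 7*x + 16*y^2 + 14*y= -7*x^3 + x^2*(70*y + 50) + x*(-112*y^2 - 24*y + 119) + 16*y^2 + 2*y - 18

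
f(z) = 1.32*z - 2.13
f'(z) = 1.32000000000000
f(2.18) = 0.75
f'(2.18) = 1.32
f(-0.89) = -3.30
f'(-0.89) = 1.32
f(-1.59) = -4.23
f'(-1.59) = 1.32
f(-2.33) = -5.21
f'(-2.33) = 1.32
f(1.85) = 0.31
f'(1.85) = 1.32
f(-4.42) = -7.96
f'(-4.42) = 1.32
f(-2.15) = -4.97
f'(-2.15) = 1.32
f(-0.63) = -2.96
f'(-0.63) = 1.32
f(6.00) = 5.79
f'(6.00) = 1.32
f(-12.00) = -17.97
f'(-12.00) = 1.32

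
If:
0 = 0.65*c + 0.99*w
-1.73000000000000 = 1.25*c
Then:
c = -1.38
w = 0.91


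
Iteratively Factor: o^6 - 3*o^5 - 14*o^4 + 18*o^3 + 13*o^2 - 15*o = (o + 1)*(o^5 - 4*o^4 - 10*o^3 + 28*o^2 - 15*o) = (o - 1)*(o + 1)*(o^4 - 3*o^3 - 13*o^2 + 15*o) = o*(o - 1)*(o + 1)*(o^3 - 3*o^2 - 13*o + 15) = o*(o - 1)*(o + 1)*(o + 3)*(o^2 - 6*o + 5) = o*(o - 5)*(o - 1)*(o + 1)*(o + 3)*(o - 1)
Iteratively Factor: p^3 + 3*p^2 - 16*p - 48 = (p + 3)*(p^2 - 16) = (p - 4)*(p + 3)*(p + 4)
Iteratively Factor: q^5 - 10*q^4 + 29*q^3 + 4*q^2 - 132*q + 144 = (q - 3)*(q^4 - 7*q^3 + 8*q^2 + 28*q - 48) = (q - 3)*(q + 2)*(q^3 - 9*q^2 + 26*q - 24) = (q - 3)*(q - 2)*(q + 2)*(q^2 - 7*q + 12) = (q - 3)^2*(q - 2)*(q + 2)*(q - 4)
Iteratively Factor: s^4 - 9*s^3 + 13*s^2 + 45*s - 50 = (s - 1)*(s^3 - 8*s^2 + 5*s + 50) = (s - 5)*(s - 1)*(s^2 - 3*s - 10) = (s - 5)*(s - 1)*(s + 2)*(s - 5)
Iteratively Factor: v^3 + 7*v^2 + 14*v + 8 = (v + 4)*(v^2 + 3*v + 2) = (v + 2)*(v + 4)*(v + 1)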